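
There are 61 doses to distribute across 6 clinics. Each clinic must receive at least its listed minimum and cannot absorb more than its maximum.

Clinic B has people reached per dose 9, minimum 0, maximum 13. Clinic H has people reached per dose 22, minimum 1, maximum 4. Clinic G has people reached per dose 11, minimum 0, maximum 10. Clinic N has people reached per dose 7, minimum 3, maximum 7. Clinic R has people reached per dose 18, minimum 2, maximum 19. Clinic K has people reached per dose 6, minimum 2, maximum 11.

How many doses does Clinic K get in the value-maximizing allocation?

8

Meeting every minimum uses 0+1+0+3+2+2 = 8 doses, leaving 53.
Rank by people reached per dose: Clinic H 22 > Clinic R 18 > Clinic G 11 > Clinic B 9 > Clinic N 7 > Clinic K 6.
Give Clinic H 3 more to hit its cap of 4 ; 50 left.
Give Clinic R 17 more to hit its cap of 19 ; 33 left.
Give Clinic G 10 more to hit its cap of 10 ; 23 left.
Clinic B: +13 to 13 (cap) ; 10 left.
Give Clinic N 4 more to hit its cap of 7 ; 6 left.
Clinic K: +6 (room for 9) → 8. Pool exhausted.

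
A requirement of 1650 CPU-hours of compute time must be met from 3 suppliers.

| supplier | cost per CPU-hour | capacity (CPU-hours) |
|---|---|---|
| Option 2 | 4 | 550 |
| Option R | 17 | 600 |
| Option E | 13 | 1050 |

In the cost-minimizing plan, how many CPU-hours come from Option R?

50

Use suppliers in increasing cost order.
Take 550 from Option 2 at 4 — need 1100 more.
Option E at 13: take all 1050 CPU-hours — 50 still needed.
Take 50 from Option R at 17 to finish.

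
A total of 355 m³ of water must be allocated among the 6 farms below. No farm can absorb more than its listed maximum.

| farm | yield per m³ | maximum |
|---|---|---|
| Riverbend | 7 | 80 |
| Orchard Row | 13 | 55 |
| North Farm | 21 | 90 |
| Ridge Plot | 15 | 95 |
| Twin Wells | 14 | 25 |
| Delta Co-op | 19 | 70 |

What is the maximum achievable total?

5850

Order the farms by yield per m³: North Farm 21 > Delta Co-op 19 > Ridge Plot 15 > Twin Wells 14 > Orchard Row 13 > Riverbend 7.
North Farm: +90 to 90 (cap) → 265 left.
Delta Co-op: +70 to 70 (cap) → 195 left.
Give Ridge Plot 95 to hit its cap of 95 → 100 left.
Give Twin Wells 25 to hit its cap of 25 → 75 left.
Give Orchard Row 55 to hit its cap of 55 → 20 left.
Riverbend: +20 (room for 80) → 20. Pool exhausted.
Total = 7×20 + 13×55 + 21×90 + 15×95 + 14×25 + 19×70 = 5850.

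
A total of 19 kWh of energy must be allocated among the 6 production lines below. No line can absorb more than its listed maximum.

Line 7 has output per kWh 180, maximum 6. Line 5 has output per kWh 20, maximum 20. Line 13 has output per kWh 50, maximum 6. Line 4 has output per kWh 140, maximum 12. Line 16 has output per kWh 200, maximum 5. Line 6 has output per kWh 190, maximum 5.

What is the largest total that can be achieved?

3450

Highest output per kWh first: Line 16 200 > Line 6 190 > Line 7 180 > Line 4 140 > Line 13 50 > Line 5 20.
Line 16: +5 to 5 (cap) ; 14 left.
Line 6 takes 5 to reach its cap of 5 ; 9 left.
Line 7 takes 6 to reach its cap of 6 ; 3 left.
Line 4: +3 (room for 12) → 3. Pool exhausted.
Total = 180×6 + 140×3 + 200×5 + 190×5 = 3450.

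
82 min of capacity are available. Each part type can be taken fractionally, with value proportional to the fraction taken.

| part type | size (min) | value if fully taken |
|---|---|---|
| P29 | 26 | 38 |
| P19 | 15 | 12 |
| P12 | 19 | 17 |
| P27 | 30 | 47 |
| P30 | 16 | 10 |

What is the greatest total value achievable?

Best value per unit of size first: P27 47/30≈1.57, P29 38/26≈1.46, P12 17/19≈0.895, P19 12/15≈0.8, P30 10/16≈0.625.
Take all of P27 (30 min, value 47) → 52 min left.
Take all of P29 (26 min, value 38) → 26 min left.
Take all of P12 (19 min, value 17) → 7 min left.
Fill the last 7 min with part of P19: 7/15 of it earns 5.6.
Total value = 107.6.

107.6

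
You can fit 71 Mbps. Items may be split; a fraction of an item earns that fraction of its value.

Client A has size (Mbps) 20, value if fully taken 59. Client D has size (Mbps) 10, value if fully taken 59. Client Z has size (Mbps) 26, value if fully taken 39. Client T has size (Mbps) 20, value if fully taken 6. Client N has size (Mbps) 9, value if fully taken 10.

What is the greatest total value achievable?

Best value per unit of size first: Client D 59/10≈5.9, Client A 59/20≈2.95, Client Z 39/26≈1.5, Client N 10/9≈1.11, Client T 6/20≈0.3.
Client D: take in full, 10 Mbps for value 59 ; 61 left.
Client A: take in full, 20 Mbps for value 59 ; 41 left.
All 26 Mbps of Client Z fit (value 39) ; 15 remain.
Take all of Client N (9 Mbps, value 10) ; 6 Mbps left.
Only 6 Mbps remain; take 6/20 of Client T for value 6×6/20 = 1.8.
Total value = 168.8.

168.8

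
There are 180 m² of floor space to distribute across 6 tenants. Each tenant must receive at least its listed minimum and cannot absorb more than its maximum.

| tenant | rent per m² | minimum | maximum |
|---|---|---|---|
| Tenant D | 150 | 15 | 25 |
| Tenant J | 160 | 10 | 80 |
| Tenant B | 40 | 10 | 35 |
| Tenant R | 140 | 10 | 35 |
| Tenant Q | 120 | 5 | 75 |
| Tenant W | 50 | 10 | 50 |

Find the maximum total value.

Meeting every minimum uses 15+10+10+10+5+10 = 60 m², leaving 120.
Highest rent per m² first: Tenant J 160 > Tenant D 150 > Tenant R 140 > Tenant Q 120 > Tenant W 50 > Tenant B 40.
Tenant J: +70 to 80 (cap) → 50 left.
Tenant D takes 10 more to reach its cap of 25 → 40 left.
Give Tenant R 25 more to hit its cap of 35 → 15 left.
Tenant Q: +15 (room for 70) → 20. Pool exhausted.
Total = 150×25 + 160×80 + 40×10 + 140×35 + 120×20 + 50×10 = 24750.

24750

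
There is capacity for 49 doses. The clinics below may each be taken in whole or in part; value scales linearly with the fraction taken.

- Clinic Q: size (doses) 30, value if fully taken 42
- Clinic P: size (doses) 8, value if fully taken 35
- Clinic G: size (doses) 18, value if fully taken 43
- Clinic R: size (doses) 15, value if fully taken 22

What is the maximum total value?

Sort by value density: Clinic P 35/8≈4.38, Clinic G 43/18≈2.39, Clinic R 22/15≈1.47, Clinic Q 42/30≈1.4.
Clinic P: take in full, 8 doses for value 35 ; 41 left.
Clinic G: take in full, 18 doses for value 43 ; 23 left.
All 15 doses of Clinic R fit (value 22) ; 8 remain.
8 doses left: a 8/30 share of Clinic Q gives 42×8/30 = 11.2.
Total value = 111.2.

111.2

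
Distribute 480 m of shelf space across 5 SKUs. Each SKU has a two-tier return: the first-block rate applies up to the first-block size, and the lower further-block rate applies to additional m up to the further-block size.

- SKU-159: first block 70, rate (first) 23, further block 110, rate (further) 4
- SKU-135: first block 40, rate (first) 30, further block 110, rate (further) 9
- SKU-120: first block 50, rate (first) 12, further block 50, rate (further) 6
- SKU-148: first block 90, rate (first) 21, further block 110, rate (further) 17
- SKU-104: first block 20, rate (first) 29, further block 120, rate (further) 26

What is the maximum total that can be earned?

10630

Treat each block as its own option and order by rate: SKU-135/tier1 30 > SKU-104/tier1 29 > SKU-104/tier2 26 > SKU-159/tier1 23 > SKU-148/tier1 21 > SKU-148/tier2 17 > SKU-120/tier1 12 > SKU-135/tier2 9 > SKU-120/tier2 6 > SKU-159/tier2 4.
Fill SKU-135 tier1 block (40 at 30) ; 440 left.
Fill SKU-104 tier1 block (20 at 29) ; 420 left.
SKU-104/tier2 (26): +120 ; 300 left.
Fill SKU-159 tier1 block (70 at 23) ; 230 left.
SKU-148/tier1 (21): +90 ; 140 left.
SKU-148/tier2 (17): +110 ; 30 left.
30 remain; put them into SKU-120 tier1 at 12.
Total = 30×40 + 29×20 + 26×120 + 23×70 + 21×90 + 17×110 + 12×30 = 10630.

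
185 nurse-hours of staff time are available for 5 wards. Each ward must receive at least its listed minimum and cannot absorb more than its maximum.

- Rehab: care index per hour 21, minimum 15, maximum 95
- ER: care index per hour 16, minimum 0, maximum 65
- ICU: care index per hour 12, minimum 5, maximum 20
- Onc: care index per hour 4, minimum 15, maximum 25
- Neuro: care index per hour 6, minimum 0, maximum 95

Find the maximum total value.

3215

Meeting every minimum uses 15+0+5+15+0 = 35 nurse-hours, leaving 150.
Order the wards by care index per hour: Rehab 21 > ER 16 > ICU 12 > Neuro 6 > Onc 4.
Rehab takes 80 more to reach its cap of 95 ; 70 left.
ER takes 65 more to reach its cap of 65 ; 5 left.
ICU has room for 15 more but only 5 remain, so it gets 10.
Total = 21×95 + 16×65 + 12×10 + 4×15 = 3215.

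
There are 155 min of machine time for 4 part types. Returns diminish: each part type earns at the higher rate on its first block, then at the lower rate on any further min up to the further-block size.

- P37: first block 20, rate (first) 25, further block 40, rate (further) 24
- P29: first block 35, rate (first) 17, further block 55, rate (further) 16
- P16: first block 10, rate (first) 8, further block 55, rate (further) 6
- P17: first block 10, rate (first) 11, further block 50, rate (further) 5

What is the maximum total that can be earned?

Treat each block as its own option and order by rate: P37/tier1 25 > P37/tier2 24 > P29/tier1 17 > P29/tier2 16 > P17/tier1 11 > P16/tier1 8 > P16/tier2 6 > P17/tier2 5.
P37/tier1 (25): +20 → 135 left.
P37/tier2 (24): +40 → 95 left.
Fill P29 tier1 block (35 at 17) → 60 left.
Fill P29 tier2 block (55 at 16) → 5 left.
5 remain; put them into P17 tier1 at 11.
Total = 25×20 + 24×40 + 17×35 + 16×55 + 11×5 = 2990.

2990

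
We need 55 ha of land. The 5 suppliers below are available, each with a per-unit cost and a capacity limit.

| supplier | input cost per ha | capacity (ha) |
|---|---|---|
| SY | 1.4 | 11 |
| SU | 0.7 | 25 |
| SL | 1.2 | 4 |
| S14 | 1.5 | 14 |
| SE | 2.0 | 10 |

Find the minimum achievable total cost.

60.7

Fill from the cheapest supplier first.
SU at 0.7: take all 25 ha → 30 still needed.
SL at 1.2: take all 4 ha → 26 still needed.
SY at 1.4: take all 11 ha → 15 still needed.
Take 14 from S14 at 1.5 → need 1 more.
SE at 2.0: take 1 of its 10 → requirement met.
Cost = 25×0.7 + 4×1.2 + 11×1.4 + 14×1.5 + 1×2.0 = 60.7.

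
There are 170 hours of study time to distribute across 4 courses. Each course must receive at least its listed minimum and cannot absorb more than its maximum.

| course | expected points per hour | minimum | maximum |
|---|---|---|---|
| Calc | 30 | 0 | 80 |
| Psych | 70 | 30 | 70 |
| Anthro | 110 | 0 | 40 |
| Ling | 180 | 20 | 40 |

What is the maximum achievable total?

17100

Meeting every minimum uses 0+30+0+20 = 50 hours, leaving 120.
Rank by expected points per hour: Ling 180 > Anthro 110 > Psych 70 > Calc 30.
Ling takes 20 more to reach its cap of 40 — 100 left.
Anthro takes 40 more to reach its cap of 40 — 60 left.
Give Psych 40 more to hit its cap of 70 — 20 left.
Calc has room for 80 more but only 20 remain, so it gets 20.
Total = 30×20 + 70×70 + 110×40 + 180×40 = 17100.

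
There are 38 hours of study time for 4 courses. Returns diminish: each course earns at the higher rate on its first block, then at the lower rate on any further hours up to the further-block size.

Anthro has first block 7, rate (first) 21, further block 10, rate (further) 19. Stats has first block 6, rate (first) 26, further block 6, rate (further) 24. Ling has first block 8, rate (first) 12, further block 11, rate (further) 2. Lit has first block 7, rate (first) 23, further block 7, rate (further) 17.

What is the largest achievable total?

832

Rank every tier by rate: Stats/tier1 26 > Stats/tier2 24 > Lit/tier1 23 > Anthro/tier1 21 > Anthro/tier2 19 > Lit/tier2 17 > Ling/tier1 12 > Ling/tier2 2.
Stats tier1 at 26: fill all 6 ; 32 left.
Fill Stats tier2 block (6 at 24) ; 26 left.
Lit/tier1 (23): +7 ; 19 left.
Anthro tier1 at 21: fill all 7 ; 12 left.
Anthro/tier2 (19): +10 ; 2 left.
Lit/tier2: +2 of 7 at 17; pool empty.
Total = 26×6 + 24×6 + 23×7 + 21×7 + 19×10 + 17×2 = 832.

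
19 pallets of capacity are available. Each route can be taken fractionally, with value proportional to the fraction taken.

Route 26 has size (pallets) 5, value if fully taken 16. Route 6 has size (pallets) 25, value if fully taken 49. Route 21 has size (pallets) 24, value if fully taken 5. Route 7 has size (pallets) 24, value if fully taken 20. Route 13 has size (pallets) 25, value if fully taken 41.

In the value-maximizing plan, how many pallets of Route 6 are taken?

14

Sort by value density: Route 26 16/5≈3.2, Route 6 49/25≈1.96, Route 13 41/25≈1.64, Route 7 20/24≈0.833, Route 21 5/24≈0.208.
Take all of Route 26 (5 pallets, value 16) — 14 pallets left.
Fill the last 14 pallets with part of Route 6: 14/25 of it earns 27.44.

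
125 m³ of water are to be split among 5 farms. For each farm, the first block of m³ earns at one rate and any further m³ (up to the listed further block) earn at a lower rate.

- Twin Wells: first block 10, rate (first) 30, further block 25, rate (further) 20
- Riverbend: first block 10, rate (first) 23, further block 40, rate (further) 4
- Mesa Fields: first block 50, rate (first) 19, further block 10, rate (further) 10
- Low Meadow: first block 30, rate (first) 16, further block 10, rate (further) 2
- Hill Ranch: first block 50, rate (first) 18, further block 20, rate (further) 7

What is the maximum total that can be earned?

Treat each block as its own option and order by rate: Twin Wells/first 30 > Riverbend/first 23 > Twin Wells/second 20 > Mesa Fields/first 19 > Hill Ranch/first 18 > Low Meadow/first 16 > Mesa Fields/second 10 > Hill Ranch/second 7 > Riverbend/second 4 > Low Meadow/second 2.
Twin Wells/first (30): +10 — 115 left.
Riverbend first at 23: fill all 10 — 105 left.
Twin Wells/second (20): +25 — 80 left.
Mesa Fields first at 19: fill all 50 — 30 left.
Hill Ranch first at 18: only 30 left, fill 30.
Total = 30×10 + 23×10 + 20×25 + 19×50 + 18×30 = 2520.

2520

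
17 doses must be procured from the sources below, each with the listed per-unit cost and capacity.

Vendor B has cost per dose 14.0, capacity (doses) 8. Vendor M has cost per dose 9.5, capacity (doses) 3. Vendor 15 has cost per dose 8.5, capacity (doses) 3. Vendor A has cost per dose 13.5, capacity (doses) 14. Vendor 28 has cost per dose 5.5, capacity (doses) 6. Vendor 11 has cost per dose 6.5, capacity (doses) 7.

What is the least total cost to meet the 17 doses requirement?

113.5

Use sources in increasing cost order.
Take 6 from Vendor 28 at 5.5 ; need 11 more.
Vendor 11 at 6.5: take all 7 doses ; 4 still needed.
Vendor 15 (8.5): use full 3 ; 1 doses to go.
Vendor M at 9.5: take 1 of its 3 ; requirement met.
Vendor A, Vendor B: unused.
Cost = 6×5.5 + 7×6.5 + 3×8.5 + 1×9.5 = 113.5.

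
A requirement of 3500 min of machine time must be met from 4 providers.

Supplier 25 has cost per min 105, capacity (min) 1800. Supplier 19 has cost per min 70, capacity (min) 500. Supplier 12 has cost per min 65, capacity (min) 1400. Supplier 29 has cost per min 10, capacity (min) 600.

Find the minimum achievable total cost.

237000

Use providers in increasing cost order.
Take 600 from Supplier 29 at 10 — need 2900 more.
Supplier 12 (65): use full 1400 — 1500 min to go.
Supplier 19 (70): use full 500 — 1000 min to go.
Supplier 25 (105): take the remaining 1000 — done.
Cost = 600×10 + 1400×65 + 500×70 + 1000×105 = 237000.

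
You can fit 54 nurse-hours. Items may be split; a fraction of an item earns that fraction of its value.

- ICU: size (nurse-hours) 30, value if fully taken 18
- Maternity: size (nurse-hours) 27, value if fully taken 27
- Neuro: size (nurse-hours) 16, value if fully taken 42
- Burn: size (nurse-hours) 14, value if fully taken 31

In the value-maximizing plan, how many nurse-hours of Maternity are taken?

24

Sort by value density: Neuro 42/16≈2.62, Burn 31/14≈2.21, Maternity 27/27≈1, ICU 18/30≈0.6.
All 16 nurse-hours of Neuro fit (value 42) ; 38 remain.
All 14 nurse-hours of Burn fit (value 31) ; 24 remain.
24 nurse-hours left: a 24/27 share of Maternity gives 27×24/27 = 24.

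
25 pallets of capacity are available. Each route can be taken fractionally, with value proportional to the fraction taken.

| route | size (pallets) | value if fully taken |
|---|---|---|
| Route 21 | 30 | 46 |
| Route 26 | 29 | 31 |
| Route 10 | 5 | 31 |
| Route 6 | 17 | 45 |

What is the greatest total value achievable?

80.6

Best value per unit of size first: Route 10 31/5≈6.2, Route 6 45/17≈2.65, Route 21 46/30≈1.53, Route 26 31/29≈1.07.
Route 10: take in full, 5 pallets for value 31 → 20 left.
Route 6: take in full, 17 pallets for value 45 → 3 left.
Fill the last 3 pallets with part of Route 21: 3/30 of it earns 4.6.
Total value = 80.6.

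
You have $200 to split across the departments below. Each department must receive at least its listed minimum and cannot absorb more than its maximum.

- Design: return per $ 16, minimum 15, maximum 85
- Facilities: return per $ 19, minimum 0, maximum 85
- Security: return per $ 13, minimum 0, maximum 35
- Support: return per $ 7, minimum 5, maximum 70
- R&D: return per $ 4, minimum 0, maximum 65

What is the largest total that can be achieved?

Meeting every minimum uses 15+0+0+5+0 = 20 $, leaving 180.
Highest return per $ first: Facilities 19 > Design 16 > Security 13 > Support 7 > R&D 4.
Facilities: +85 to 85 (cap) ; 95 left.
Design: +70 to 85 (cap) ; 25 left.
Security has room for 35 more but only 25 remain, so it gets 25.
Total = 16×85 + 19×85 + 13×25 + 7×5 = 3335.

3335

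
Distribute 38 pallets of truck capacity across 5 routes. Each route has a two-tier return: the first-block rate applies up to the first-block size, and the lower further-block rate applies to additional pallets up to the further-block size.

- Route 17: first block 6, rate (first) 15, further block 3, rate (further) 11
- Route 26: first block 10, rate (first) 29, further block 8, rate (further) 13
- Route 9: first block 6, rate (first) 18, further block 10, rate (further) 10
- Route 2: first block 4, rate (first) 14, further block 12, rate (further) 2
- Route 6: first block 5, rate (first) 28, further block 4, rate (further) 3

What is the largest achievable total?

Rank every tier by rate: Route 26/first 29 > Route 6/first 28 > Route 9/first 18 > Route 17/first 15 > Route 2/first 14 > Route 26/second 13 > Route 17/second 11 > Route 9/second 10 > Route 6/second 3 > Route 2/second 2.
Route 26 first at 29: fill all 10 → 28 left.
Fill Route 6 first block (5 at 28) → 23 left.
Route 9 first at 18: fill all 6 → 17 left.
Route 17 first at 15: fill all 6 → 11 left.
Route 2/first (14): +4 → 7 left.
Route 26/second: +7 of 8 at 13; pool empty.
Total = 29×10 + 28×5 + 18×6 + 15×6 + 14×4 + 13×7 = 775.

775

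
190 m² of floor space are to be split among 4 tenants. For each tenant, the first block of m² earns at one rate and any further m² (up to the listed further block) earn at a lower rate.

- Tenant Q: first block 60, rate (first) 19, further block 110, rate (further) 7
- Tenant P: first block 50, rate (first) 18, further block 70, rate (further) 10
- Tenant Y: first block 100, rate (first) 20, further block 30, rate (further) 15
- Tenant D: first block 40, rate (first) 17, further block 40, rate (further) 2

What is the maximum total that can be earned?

3680

Order all 8 blocks by rate: Tenant Y/T1 20 > Tenant Q/T1 19 > Tenant P/T1 18 > Tenant D/T1 17 > Tenant Y/T2 15 > Tenant P/T2 10 > Tenant Q/T2 7 > Tenant D/T2 2.
Tenant Y/T1 (20): +100 → 90 left.
Tenant Q T1 at 19: fill all 60 → 30 left.
Tenant P/T1: +30 of 50 at 18; pool empty.
Total = 20×100 + 19×60 + 18×30 = 3680.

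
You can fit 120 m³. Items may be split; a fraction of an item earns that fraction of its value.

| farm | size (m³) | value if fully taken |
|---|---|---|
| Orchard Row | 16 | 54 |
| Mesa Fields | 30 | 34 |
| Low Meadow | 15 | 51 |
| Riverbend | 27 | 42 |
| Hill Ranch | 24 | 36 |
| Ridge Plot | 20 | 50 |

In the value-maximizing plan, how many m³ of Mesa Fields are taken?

18

Sort by value density: Low Meadow 51/15≈3.4, Orchard Row 54/16≈3.38, Ridge Plot 50/20≈2.5, Riverbend 42/27≈1.56, Hill Ranch 36/24≈1.5, Mesa Fields 34/30≈1.13.
Take all of Low Meadow (15 m³, value 51) ; 105 m³ left.
Take all of Orchard Row (16 m³, value 54) ; 89 m³ left.
Take all of Ridge Plot (20 m³, value 50) ; 69 m³ left.
Take all of Riverbend (27 m³, value 42) ; 42 m³ left.
Take all of Hill Ranch (24 m³, value 36) ; 18 m³ left.
Only 18 m³ remain; take 18/30 of Mesa Fields for value 34×18/30 = 20.4.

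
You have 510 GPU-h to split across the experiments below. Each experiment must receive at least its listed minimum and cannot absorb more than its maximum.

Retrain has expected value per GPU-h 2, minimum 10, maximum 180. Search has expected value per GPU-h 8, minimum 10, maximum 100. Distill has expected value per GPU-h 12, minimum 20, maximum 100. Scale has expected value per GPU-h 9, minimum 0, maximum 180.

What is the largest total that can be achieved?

Meeting every minimum uses 10+10+20+0 = 40 GPU-h, leaving 470.
Order the experiments by expected value per GPU-h: Distill 12 > Scale 9 > Search 8 > Retrain 2.
Give Distill 80 more to hit its cap of 100 → 390 left.
Give Scale 180 more to hit its cap of 180 → 210 left.
Search takes 90 more to reach its cap of 100 → 120 left.
Retrain has room for 170 more but only 120 remain, so it gets 130.
Total = 2×130 + 8×100 + 12×100 + 9×180 = 3880.

3880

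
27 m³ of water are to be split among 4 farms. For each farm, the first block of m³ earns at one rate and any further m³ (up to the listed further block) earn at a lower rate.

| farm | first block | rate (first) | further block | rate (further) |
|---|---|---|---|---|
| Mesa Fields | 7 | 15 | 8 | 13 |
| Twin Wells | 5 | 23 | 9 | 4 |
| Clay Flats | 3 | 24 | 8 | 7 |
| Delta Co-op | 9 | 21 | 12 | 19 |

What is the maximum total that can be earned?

Order all 8 blocks by rate: Clay Flats/first 24 > Twin Wells/first 23 > Delta Co-op/first 21 > Delta Co-op/second 19 > Mesa Fields/first 15 > Mesa Fields/second 13 > Clay Flats/second 7 > Twin Wells/second 4.
Fill Clay Flats first block (3 at 24) → 24 left.
Twin Wells first at 23: fill all 5 → 19 left.
Fill Delta Co-op first block (9 at 21) → 10 left.
10 remain; put them into Delta Co-op second at 19.
Total = 24×3 + 23×5 + 21×9 + 19×10 = 566.

566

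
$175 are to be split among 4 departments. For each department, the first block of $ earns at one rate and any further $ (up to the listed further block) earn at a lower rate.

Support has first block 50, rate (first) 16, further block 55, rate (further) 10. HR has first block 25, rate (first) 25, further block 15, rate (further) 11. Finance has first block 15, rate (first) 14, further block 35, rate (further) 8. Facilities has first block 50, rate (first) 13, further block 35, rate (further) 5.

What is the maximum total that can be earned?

2650

Rank every tier by rate: HR/tier1 25 > Support/tier1 16 > Finance/tier1 14 > Facilities/tier1 13 > HR/tier2 11 > Support/tier2 10 > Finance/tier2 8 > Facilities/tier2 5.
HR/tier1 (25): +25 → 150 left.
Fill Support tier1 block (50 at 16) → 100 left.
Fill Finance tier1 block (15 at 14) → 85 left.
Facilities tier1 at 13: fill all 50 → 35 left.
HR tier2 at 11: fill all 15 → 20 left.
20 remain; put them into Support tier2 at 10.
Total = 25×25 + 16×50 + 14×15 + 13×50 + 11×15 + 10×20 = 2650.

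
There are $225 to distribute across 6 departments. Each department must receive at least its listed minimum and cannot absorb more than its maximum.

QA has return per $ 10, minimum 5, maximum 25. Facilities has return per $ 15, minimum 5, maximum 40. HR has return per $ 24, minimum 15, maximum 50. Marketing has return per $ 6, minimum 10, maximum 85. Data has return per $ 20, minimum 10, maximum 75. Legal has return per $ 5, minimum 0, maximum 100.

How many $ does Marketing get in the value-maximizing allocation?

Meeting every minimum uses 5+5+15+10+10+0 = 45 $, leaving 180.
Order the departments by return per $: HR 24 > Data 20 > Facilities 15 > QA 10 > Marketing 6 > Legal 5.
Give HR 35 more to hit its cap of 50 ; 145 left.
Data: +65 to 75 (cap) ; 80 left.
Facilities: +35 to 40 (cap) ; 45 left.
Give QA 20 more to hit its cap of 25 ; 25 left.
Marketing: +25 (room for 75) → 35. Pool exhausted.

35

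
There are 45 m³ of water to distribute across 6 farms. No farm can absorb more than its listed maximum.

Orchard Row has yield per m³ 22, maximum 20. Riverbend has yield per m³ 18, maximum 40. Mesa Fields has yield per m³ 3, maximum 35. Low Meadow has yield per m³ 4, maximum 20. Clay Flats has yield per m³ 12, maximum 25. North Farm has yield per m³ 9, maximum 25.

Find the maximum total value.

Order the farms by yield per m³: Orchard Row 22 > Riverbend 18 > Clay Flats 12 > North Farm 9 > Low Meadow 4 > Mesa Fields 3.
Orchard Row takes 20 to reach its cap of 20 — 25 left.
Only 25 left; Riverbend takes them to reach 25.
Total = 22×20 + 18×25 = 890.

890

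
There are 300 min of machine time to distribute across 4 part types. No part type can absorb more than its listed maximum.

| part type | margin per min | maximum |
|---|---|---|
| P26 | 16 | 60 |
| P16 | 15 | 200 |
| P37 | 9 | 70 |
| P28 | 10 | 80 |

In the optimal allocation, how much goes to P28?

40

Highest margin per min first: P26 16 > P16 15 > P28 10 > P37 9.
P26: +60 to 60 (cap) — 240 left.
Give P16 200 to hit its cap of 200 — 40 left.
P28: +40 (room for 80) → 40. Pool exhausted.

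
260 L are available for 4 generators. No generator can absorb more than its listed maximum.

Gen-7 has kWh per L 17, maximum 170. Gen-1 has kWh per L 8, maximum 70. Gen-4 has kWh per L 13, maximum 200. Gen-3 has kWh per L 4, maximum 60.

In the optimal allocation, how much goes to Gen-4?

90

Rank by kWh per L: Gen-7 17 > Gen-4 13 > Gen-1 8 > Gen-3 4.
Give Gen-7 170 to hit its cap of 170 — 90 left.
Only 90 left; Gen-4 takes them to reach 90.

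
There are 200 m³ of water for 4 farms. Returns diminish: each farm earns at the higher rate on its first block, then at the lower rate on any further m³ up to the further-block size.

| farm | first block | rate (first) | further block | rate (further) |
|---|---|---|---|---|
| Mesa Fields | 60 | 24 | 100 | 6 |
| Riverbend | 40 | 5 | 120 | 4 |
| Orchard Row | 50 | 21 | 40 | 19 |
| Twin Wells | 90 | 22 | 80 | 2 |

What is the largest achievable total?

Rank every tier by rate: Mesa Fields/first 24 > Twin Wells/first 22 > Orchard Row/first 21 > Orchard Row/second 19 > Mesa Fields/second 6 > Riverbend/first 5 > Riverbend/second 4 > Twin Wells/second 2.
Mesa Fields first at 24: fill all 60 ; 140 left.
Twin Wells first at 22: fill all 90 ; 50 left.
Orchard Row/first (21): +50 ; 0 left.
Total = 24×60 + 22×90 + 21×50 = 4470.

4470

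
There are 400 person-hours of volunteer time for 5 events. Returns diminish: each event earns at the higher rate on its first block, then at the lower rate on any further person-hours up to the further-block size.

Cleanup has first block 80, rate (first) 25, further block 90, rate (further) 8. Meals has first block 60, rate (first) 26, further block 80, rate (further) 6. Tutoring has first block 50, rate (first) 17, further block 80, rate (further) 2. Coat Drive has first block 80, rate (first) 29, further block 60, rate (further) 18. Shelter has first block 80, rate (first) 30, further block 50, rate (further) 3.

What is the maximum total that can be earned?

Rank every tier by rate: Shelter/tier1 30 > Coat Drive/tier1 29 > Meals/tier1 26 > Cleanup/tier1 25 > Coat Drive/tier2 18 > Tutoring/tier1 17 > Cleanup/tier2 8 > Meals/tier2 6 > Shelter/tier2 3 > Tutoring/tier2 2.
Shelter/tier1 (30): +80 → 320 left.
Coat Drive/tier1 (29): +80 → 240 left.
Fill Meals tier1 block (60 at 26) → 180 left.
Cleanup tier1 at 25: fill all 80 → 100 left.
Coat Drive/tier2 (18): +60 → 40 left.
Tutoring/tier1: +40 of 50 at 17; pool empty.
Total = 30×80 + 29×80 + 26×60 + 25×80 + 18×60 + 17×40 = 10040.

10040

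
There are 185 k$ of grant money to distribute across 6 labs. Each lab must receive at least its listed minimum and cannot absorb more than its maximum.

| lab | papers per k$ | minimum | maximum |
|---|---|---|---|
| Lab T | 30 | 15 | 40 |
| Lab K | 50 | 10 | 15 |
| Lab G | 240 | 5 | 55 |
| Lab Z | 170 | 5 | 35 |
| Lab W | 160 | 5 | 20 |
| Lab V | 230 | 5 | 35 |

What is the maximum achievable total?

31900

Meeting every minimum uses 15+10+5+5+5+5 = 45 k$, leaving 140.
Rank by papers per k$: Lab G 240 > Lab V 230 > Lab Z 170 > Lab W 160 > Lab K 50 > Lab T 30.
Give Lab G 50 more to hit its cap of 55 ; 90 left.
Give Lab V 30 more to hit its cap of 35 ; 60 left.
Lab Z: +30 to 35 (cap) ; 30 left.
Lab W: +15 to 20 (cap) ; 15 left.
Give Lab K 5 more to hit its cap of 15 ; 10 left.
Lab T: +10 (room for 25) → 25. Pool exhausted.
Total = 30×25 + 50×15 + 240×55 + 170×35 + 160×20 + 230×35 = 31900.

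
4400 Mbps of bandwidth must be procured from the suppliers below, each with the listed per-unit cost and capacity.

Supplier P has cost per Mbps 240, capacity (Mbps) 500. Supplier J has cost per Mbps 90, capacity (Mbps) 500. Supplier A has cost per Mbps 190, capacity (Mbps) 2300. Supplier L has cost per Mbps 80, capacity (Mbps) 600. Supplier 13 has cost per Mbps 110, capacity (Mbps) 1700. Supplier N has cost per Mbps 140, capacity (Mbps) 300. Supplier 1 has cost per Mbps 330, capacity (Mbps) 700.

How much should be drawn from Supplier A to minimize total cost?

1300

Use suppliers in increasing cost order.
Supplier L at 80: take all 600 Mbps → 3800 still needed.
Take 500 from Supplier J at 90 → need 3300 more.
Take 1700 from Supplier 13 at 110 → need 1600 more.
Supplier N at 140: take all 300 Mbps → 1300 still needed.
Supplier A (190): take the remaining 1300 → done.
Supplier P, Supplier 1: unused.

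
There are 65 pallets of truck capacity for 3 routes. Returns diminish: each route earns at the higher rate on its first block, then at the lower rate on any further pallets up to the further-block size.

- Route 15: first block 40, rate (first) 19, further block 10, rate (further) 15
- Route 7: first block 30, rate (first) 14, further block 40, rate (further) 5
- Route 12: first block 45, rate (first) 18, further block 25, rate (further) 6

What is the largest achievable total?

Order all 6 blocks by rate: Route 15/first 19 > Route 12/first 18 > Route 15/second 15 > Route 7/first 14 > Route 12/second 6 > Route 7/second 5.
Route 15 first at 19: fill all 40 ; 25 left.
Route 12 first at 18: only 25 left, fill 25.
Total = 19×40 + 18×25 = 1210.

1210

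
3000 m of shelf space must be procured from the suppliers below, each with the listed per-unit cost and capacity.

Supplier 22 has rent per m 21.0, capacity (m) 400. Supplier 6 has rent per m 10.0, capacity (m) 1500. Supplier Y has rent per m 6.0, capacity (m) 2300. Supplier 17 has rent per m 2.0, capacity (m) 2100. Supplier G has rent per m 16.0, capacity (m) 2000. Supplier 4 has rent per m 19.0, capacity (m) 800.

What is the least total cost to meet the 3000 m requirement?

9600

Cheapest first:
Supplier 17 at 2.0: take all 2100 m — 900 still needed.
Supplier Y (6.0): take the remaining 900 — done.
Supplier 6, Supplier G, Supplier 4, Supplier 22: unused.
Cost = 2100×2.0 + 900×6.0 = 9600.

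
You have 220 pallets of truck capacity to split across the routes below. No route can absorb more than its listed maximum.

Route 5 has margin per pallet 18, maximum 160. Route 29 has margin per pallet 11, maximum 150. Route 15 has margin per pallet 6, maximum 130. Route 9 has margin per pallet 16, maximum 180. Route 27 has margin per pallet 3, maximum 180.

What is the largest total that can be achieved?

3840

Order the routes by margin per pallet: Route 5 18 > Route 9 16 > Route 29 11 > Route 15 6 > Route 27 3.
Route 5 takes 160 to reach its cap of 160 → 60 left.
Route 9 has room for 180 but only 60 remain, so it gets 60.
Total = 18×160 + 16×60 = 3840.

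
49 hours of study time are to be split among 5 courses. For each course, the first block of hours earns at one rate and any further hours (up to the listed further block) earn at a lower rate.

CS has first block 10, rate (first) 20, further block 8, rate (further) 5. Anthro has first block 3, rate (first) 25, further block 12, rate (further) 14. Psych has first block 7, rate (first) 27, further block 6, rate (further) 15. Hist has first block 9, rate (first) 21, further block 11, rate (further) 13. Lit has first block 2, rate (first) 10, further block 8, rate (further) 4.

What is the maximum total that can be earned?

Rank every tier by rate: Psych/T1 27 > Anthro/T1 25 > Hist/T1 21 > CS/T1 20 > Psych/T2 15 > Anthro/T2 14 > Hist/T2 13 > Lit/T1 10 > CS/T2 5 > Lit/T2 4.
Psych/T1 (27): +7 ; 42 left.
Anthro/T1 (25): +3 ; 39 left.
Hist T1 at 21: fill all 9 ; 30 left.
CS T1 at 20: fill all 10 ; 20 left.
Psych/T2 (15): +6 ; 14 left.
Anthro/T2 (14): +12 ; 2 left.
2 remain; put them into Hist T2 at 13.
Total = 27×7 + 25×3 + 21×9 + 20×10 + 15×6 + 14×12 + 13×2 = 937.

937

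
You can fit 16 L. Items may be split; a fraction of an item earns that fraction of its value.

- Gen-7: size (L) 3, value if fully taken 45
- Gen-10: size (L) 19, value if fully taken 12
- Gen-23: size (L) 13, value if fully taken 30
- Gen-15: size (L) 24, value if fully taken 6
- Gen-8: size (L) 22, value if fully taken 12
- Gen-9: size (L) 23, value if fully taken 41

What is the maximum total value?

75

Best value per unit of size first: Gen-7 45/3≈15, Gen-23 30/13≈2.31, Gen-9 41/23≈1.78, Gen-10 12/19≈0.632, Gen-8 12/22≈0.545, Gen-15 6/24≈0.25.
Take all of Gen-7 (3 L, value 45) → 13 L left.
Gen-23: take in full, 13 L for value 30 → 0 left.
Total value = 75.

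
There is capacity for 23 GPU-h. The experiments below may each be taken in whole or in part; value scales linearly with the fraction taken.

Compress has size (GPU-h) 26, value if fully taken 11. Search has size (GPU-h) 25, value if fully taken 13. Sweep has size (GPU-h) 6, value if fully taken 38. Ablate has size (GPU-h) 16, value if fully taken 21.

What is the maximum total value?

59.52

Sort by value density: Sweep 38/6≈6.33, Ablate 21/16≈1.31, Search 13/25≈0.52, Compress 11/26≈0.423.
Sweep: take in full, 6 GPU-h for value 38 → 17 left.
All 16 GPU-h of Ablate fit (value 21) → 1 remain.
Fill the last 1 GPU-h with part of Search: 1/25 of it earns 0.52.
Total value = 59.52.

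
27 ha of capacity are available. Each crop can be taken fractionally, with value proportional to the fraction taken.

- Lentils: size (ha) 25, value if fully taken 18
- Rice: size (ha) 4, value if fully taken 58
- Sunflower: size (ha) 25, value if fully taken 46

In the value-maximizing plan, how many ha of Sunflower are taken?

23

Sort by value density: Rice 58/4≈14.5, Sunflower 46/25≈1.84, Lentils 18/25≈0.72.
Rice: take in full, 4 ha for value 58 — 23 left.
Only 23 ha remain; take 23/25 of Sunflower for value 46×23/25 = 42.32.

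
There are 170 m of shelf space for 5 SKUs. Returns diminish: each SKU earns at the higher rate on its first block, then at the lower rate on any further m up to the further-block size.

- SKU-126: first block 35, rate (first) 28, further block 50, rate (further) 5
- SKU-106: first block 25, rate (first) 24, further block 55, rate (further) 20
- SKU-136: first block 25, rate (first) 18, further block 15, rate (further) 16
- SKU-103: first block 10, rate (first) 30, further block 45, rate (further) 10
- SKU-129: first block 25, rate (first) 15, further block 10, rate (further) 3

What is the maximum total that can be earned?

3745

Treat each block as its own option and order by rate: SKU-103/tier1 30 > SKU-126/tier1 28 > SKU-106/tier1 24 > SKU-106/tier2 20 > SKU-136/tier1 18 > SKU-136/tier2 16 > SKU-129/tier1 15 > SKU-103/tier2 10 > SKU-126/tier2 5 > SKU-129/tier2 3.
SKU-103/tier1 (30): +10 — 160 left.
Fill SKU-126 tier1 block (35 at 28) — 125 left.
Fill SKU-106 tier1 block (25 at 24) — 100 left.
SKU-106/tier2 (20): +55 — 45 left.
SKU-136/tier1 (18): +25 — 20 left.
SKU-136 tier2 at 16: fill all 15 — 5 left.
5 remain; put them into SKU-129 tier1 at 15.
Total = 30×10 + 28×35 + 24×25 + 20×55 + 18×25 + 16×15 + 15×5 = 3745.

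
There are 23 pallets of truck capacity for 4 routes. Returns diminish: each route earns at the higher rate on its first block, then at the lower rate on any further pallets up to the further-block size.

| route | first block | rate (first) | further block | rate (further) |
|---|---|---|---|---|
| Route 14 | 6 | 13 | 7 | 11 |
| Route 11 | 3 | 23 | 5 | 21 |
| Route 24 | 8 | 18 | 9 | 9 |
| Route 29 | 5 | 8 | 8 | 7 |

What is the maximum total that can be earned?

Order all 8 blocks by rate: Route 11/T1 23 > Route 11/T2 21 > Route 24/T1 18 > Route 14/T1 13 > Route 14/T2 11 > Route 24/T2 9 > Route 29/T1 8 > Route 29/T2 7.
Route 11/T1 (23): +3 ; 20 left.
Fill Route 11 T2 block (5 at 21) ; 15 left.
Route 24/T1 (18): +8 ; 7 left.
Route 14/T1 (13): +6 ; 1 left.
1 remain; put them into Route 14 T2 at 11.
Total = 23×3 + 21×5 + 18×8 + 13×6 + 11×1 = 407.

407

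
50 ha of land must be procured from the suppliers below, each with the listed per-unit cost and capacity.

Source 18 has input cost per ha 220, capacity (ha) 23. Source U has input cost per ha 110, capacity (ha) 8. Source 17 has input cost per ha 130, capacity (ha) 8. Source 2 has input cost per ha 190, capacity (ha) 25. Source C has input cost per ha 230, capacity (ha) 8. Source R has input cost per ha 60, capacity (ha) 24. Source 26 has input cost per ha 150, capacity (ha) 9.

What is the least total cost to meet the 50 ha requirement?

Use suppliers in increasing cost order.
Take 24 from Source R at 60 — need 26 more.
Take 8 from Source U at 110 — need 18 more.
Source 17 (130): use full 8 — 10 ha to go.
Source 26 (150): use full 9 — 1 ha to go.
Take 1 from Source 2 at 190 to finish.
Source 18, Source C: unused.
Cost = 24×60 + 8×110 + 8×130 + 9×150 + 1×190 = 4900.

4900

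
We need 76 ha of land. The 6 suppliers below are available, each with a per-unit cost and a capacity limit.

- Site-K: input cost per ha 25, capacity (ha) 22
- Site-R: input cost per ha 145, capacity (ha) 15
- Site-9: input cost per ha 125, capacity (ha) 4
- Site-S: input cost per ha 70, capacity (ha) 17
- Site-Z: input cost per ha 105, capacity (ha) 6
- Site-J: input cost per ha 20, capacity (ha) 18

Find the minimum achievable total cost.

Cheapest first:
Site-J (20): use full 18 → 58 ha to go.
Take 22 from Site-K at 25 → need 36 more.
Site-S at 70: take all 17 ha → 19 still needed.
Site-Z (105): use full 6 → 13 ha to go.
Take 4 from Site-9 at 125 → need 9 more.
Take 9 from Site-R at 145 to finish.
Cost = 18×20 + 22×25 + 17×70 + 6×105 + 4×125 + 9×145 = 4535.

4535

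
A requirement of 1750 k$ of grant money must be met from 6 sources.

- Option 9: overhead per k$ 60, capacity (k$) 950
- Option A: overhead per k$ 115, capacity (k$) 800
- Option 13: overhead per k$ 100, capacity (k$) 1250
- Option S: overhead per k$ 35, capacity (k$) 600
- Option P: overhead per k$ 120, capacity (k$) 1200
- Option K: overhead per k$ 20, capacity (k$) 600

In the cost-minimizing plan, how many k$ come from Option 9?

Use sources in increasing cost order.
Take 600 from Option K at 20 — need 1150 more.
Option S (35): use full 600 — 550 k$ to go.
Option 9 at 60: take 550 of its 950 — requirement met.
Option 13, Option A, Option P: unused.

550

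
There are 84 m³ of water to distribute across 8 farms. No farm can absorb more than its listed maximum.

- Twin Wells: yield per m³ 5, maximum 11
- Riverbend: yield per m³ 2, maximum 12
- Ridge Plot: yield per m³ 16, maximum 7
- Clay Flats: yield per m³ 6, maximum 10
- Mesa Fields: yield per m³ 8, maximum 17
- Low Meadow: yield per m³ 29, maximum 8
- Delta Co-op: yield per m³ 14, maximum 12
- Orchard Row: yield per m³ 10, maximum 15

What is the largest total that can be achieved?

921

Highest yield per m³ first: Low Meadow 29 > Ridge Plot 16 > Delta Co-op 14 > Orchard Row 10 > Mesa Fields 8 > Clay Flats 6 > Twin Wells 5 > Riverbend 2.
Give Low Meadow 8 to hit its cap of 8 → 76 left.
Give Ridge Plot 7 to hit its cap of 7 → 69 left.
Give Delta Co-op 12 to hit its cap of 12 → 57 left.
Orchard Row takes 15 to reach its cap of 15 → 42 left.
Mesa Fields: +17 to 17 (cap) → 25 left.
Give Clay Flats 10 to hit its cap of 10 → 15 left.
Give Twin Wells 11 to hit its cap of 11 → 4 left.
Only 4 left; Riverbend takes them to reach 4.
Total = 5×11 + 2×4 + 16×7 + 6×10 + 8×17 + 29×8 + 14×12 + 10×15 = 921.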